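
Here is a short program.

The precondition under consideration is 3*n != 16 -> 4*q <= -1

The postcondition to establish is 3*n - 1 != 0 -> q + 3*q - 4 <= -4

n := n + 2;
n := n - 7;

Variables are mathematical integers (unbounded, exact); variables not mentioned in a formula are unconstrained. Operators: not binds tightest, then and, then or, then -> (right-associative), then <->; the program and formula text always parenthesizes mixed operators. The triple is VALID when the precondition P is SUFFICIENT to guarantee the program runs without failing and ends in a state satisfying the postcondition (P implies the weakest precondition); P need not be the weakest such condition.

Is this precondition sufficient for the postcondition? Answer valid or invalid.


Working backward. After the program, the postcondition 3*n - 1 != 0 -> q + 3*q - 4 <= -4 must hold; in canonical form it is 3*n != 1 -> 4*q <= 0.
Before n := n - 7: 3*n != 22 -> 4*q <= 0
Before n := n + 2: 3*n != 16 -> 4*q <= 0
The weakest precondition is 3*n != 16 -> 4*q <= 0.
Check whether 3*n != 16 -> 4*q <= -1 implies it.
Every state satisfying the precondition satisfies the weakest precondition: the implication holds.
Answer: valid


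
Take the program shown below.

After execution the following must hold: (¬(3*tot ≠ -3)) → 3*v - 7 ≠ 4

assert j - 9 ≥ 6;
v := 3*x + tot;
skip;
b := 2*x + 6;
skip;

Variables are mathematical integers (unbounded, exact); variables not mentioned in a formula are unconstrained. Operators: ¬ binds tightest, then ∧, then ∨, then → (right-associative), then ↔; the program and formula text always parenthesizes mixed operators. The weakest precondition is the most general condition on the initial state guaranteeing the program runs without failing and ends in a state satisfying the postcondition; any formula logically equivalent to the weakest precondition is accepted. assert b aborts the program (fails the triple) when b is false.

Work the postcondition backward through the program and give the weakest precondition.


Working backward. After the program, the postcondition (¬(3*tot ≠ -3)) → 3*v - 7 ≠ 4 must hold; in canonical form it is (¬(3*tot ≠ -3)) → 3*v ≠ 11.
Before skip: (¬(3*tot ≠ -3)) → 3*v ≠ 11
Before b := 2*x + 6: (¬(3*tot ≠ -3)) → 3*v ≠ 11
Before skip: (¬(3*tot ≠ -3)) → 3*v ≠ 11
Before v := 3*x + tot: (¬(3*tot ≠ -3)) → 3*tot + 9*x ≠ 11
Before assert j - 9 ≥ 6: j ≥ 15 ∧ ((¬(3*tot ≠ -3)) → 3*tot + 9*x ≠ 11)
Answer: WP = j ≥ 15 ∧ ((¬(3*tot ≠ -3)) → 3*tot + 9*x ≠ 11)


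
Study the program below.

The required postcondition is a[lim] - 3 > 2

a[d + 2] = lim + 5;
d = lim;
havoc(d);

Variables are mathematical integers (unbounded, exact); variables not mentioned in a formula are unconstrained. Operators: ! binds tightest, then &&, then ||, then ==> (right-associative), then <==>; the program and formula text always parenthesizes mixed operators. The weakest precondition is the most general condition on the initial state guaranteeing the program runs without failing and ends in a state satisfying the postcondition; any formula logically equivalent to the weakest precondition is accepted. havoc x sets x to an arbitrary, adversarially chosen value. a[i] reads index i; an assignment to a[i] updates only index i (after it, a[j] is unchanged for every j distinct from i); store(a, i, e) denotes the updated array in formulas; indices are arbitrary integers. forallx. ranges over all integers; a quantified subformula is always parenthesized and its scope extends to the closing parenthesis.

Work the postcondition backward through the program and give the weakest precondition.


Working backward. After the program, the postcondition a[lim] - 3 > 2 must hold; in canonical form it is a[lim] > 5.
Before havoc d: a[lim] > 5
Before d := lim: a[lim] > 5
Before a[d + 2] := lim + 5: store(a, d + 2, lim + 5)[lim] > 5
Answer: WP = store(a, d + 2, lim + 5)[lim] > 5


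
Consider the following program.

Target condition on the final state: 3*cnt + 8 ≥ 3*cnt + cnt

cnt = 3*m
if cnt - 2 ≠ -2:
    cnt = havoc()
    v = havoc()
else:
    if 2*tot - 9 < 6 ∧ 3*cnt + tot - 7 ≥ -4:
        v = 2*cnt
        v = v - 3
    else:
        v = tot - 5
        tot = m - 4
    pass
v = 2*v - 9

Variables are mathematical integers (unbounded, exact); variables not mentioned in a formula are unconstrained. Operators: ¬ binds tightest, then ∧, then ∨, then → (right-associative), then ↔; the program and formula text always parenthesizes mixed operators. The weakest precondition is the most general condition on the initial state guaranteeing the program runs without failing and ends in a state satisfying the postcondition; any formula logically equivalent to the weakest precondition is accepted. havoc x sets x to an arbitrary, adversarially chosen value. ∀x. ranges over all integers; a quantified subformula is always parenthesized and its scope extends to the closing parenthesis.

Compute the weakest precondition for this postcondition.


Working backward. After the program, the postcondition 3*cnt + 8 ≥ 3*cnt + cnt must hold; in canonical form it is cnt ≤ 8.
Before v := 2*v - 9: cnt ≤ 8
Then branch requires ∀cnt_1. cnt_1 ≤ 8; else branch requires ((2*tot < 15 ∧ 3*cnt + tot ≥ 3) → cnt ≤ 8) ∧ ((¬(2*tot < 15 ∧ 3*cnt + tot ≥ 3)) → cnt ≤ 8).
Before the if: (cnt ≠ 0 → (∀cnt_1. cnt_1 ≤ 8)) ∧ ((¬(cnt ≠ 0)) → (((2*tot < 15 ∧ 3*cnt + tot ≥ 3) → cnt ≤ 8) ∧ ((¬(2*tot < 15 ∧ 3*cnt + tot ≥ 3)) → cnt ≤ 8)))
Before cnt := 3*m: (3*m ≠ 0 → (∀cnt_1. cnt_1 ≤ 8)) ∧ ((¬(3*m ≠ 0)) → (((2*tot < 15 ∧ 9*m + tot ≥ 3) → 3*m ≤ 8) ∧ ((¬(2*tot < 15 ∧ 9*m + tot ≥ 3)) → 3*m ≤ 8)))
Answer: WP = (3*m ≠ 0 → (∀cnt_1. cnt_1 ≤ 8)) ∧ ((¬(3*m ≠ 0)) → (((2*tot < 15 ∧ 9*m + tot ≥ 3) → 3*m ≤ 8) ∧ ((¬(2*tot < 15 ∧ 9*m + tot ≥ 3)) → 3*m ≤ 8)))


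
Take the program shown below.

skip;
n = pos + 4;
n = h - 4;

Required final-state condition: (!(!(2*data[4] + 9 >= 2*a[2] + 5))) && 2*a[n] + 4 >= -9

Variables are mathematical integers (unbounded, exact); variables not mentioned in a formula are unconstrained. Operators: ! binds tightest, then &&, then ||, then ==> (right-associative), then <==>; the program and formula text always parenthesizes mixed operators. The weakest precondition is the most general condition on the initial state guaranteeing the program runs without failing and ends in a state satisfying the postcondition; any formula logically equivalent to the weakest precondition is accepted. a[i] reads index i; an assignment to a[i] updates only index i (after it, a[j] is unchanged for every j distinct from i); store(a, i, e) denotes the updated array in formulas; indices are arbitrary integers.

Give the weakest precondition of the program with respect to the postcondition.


Working backward. After the program, the postcondition (!(!(2*data[4] + 9 >= 2*a[2] + 5))) && 2*a[n] + 4 >= -9 must hold; in canonical form it is 2*data[4] >= 2*a[2] - 4 && 2*a[n] >= -13.
Before n := h - 4: 2*data[4] >= 2*a[2] - 4 && 2*a[h - 4] >= -13
Before n := pos + 4: 2*data[4] >= 2*a[2] - 4 && 2*a[h - 4] >= -13
Before skip: 2*data[4] >= 2*a[2] - 4 && 2*a[h - 4] >= -13
Answer: WP = 2*data[4] >= 2*a[2] - 4 && 2*a[h - 4] >= -13


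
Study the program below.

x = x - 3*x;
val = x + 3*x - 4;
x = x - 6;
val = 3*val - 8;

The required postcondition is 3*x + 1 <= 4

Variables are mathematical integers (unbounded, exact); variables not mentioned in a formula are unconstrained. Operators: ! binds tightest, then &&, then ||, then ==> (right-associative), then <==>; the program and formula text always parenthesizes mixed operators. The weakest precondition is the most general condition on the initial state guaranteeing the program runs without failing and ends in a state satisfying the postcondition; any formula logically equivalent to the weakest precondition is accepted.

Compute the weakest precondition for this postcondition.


Working backward. After the program, the postcondition 3*x + 1 <= 4 must hold; in canonical form it is 3*x <= 3.
Before val := 3*val - 8: 3*x <= 3
Before x := x - 6: 3*x <= 21
Before val := x + 3*x - 4: 3*x <= 21
Before x := x - 3*x: 6*x >= -21
Answer: WP = 6*x >= -21


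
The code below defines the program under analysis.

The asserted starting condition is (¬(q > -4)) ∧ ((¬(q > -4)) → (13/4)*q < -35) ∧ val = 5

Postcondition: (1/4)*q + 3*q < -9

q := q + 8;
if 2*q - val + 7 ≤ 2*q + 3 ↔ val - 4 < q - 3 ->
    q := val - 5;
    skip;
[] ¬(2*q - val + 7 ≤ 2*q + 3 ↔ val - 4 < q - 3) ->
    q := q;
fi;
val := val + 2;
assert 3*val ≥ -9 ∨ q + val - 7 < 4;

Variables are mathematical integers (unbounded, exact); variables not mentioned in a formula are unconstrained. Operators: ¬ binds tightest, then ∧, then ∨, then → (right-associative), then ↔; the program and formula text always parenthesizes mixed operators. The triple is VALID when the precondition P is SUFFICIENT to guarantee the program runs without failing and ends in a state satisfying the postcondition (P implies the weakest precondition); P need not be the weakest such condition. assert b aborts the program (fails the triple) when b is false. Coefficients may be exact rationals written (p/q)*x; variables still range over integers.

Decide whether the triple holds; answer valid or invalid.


Working backward. After the program, the postcondition (1/4)*q + 3*q < -9 must hold; in canonical form it is (13/4)*q < -9.
Before assert 3*val ≥ -9 ∨ q + val - 7 < 4: (3*val ≥ -9 ∨ q + val < 11) ∧ (13/4)*q < -9
Before val := val + 2: (3*val ≥ -15 ∨ q + val < 9) ∧ (13/4)*q < -9
Then branch requires (3*val ≥ -15 ∨ 2*val < 14) ∧ (13/4)*val < 29/4; else branch requires (3*val ≥ -15 ∨ q + val < 9) ∧ (13/4)*q < -9.
Before the if: ((val ≥ 4 ↔ val < q + 1) → ((3*val ≥ -15 ∨ 2*val < 14) ∧ (13/4)*val < 29/4)) ∧ ((¬(val ≥ 4 ↔ val < q + 1)) → ((3*val ≥ -15 ∨ q + val < 9) ∧ (13/4)*q < -9))
Before q := q + 8: ((val ≥ 4 ↔ val < q + 9) → ((3*val ≥ -15 ∨ 2*val < 14) ∧ (13/4)*val < 29/4)) ∧ ((¬(val ≥ 4 ↔ val < q + 9)) → ((3*val ≥ -15 ∨ q + val < 1) ∧ (13/4)*q < -35))
The weakest precondition is ((val ≥ 4 ↔ val < q + 9) → ((3*val ≥ -15 ∨ 2*val < 14) ∧ (13/4)*val < 29/4)) ∧ ((¬(val ≥ 4 ↔ val < q + 9)) → ((3*val ≥ -15 ∨ q + val < 1) ∧ (13/4)*q < -35)).
Check whether (¬(q > -4)) ∧ ((¬(q > -4)) → (13/4)*q < -35) ∧ val = 5 implies it.
Every state satisfying the precondition satisfies the weakest precondition: the implication holds.
Answer: valid


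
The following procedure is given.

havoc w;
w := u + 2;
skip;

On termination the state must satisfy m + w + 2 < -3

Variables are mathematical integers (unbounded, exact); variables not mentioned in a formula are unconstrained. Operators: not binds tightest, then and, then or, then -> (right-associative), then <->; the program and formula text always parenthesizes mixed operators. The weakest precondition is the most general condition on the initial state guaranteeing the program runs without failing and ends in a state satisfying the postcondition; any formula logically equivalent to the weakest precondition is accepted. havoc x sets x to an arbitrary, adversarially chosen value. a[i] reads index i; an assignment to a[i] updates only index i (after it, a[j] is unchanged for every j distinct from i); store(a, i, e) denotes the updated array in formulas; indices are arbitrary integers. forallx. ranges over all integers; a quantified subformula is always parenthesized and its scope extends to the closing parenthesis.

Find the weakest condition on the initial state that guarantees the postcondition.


Working backward. After the program, the postcondition m + w + 2 < -3 must hold; in canonical form it is m + w < -5.
Before skip: m + w < -5
Before w := u + 2: m + u < -7
Before havoc w: m + u < -7
Answer: WP = m + u < -7


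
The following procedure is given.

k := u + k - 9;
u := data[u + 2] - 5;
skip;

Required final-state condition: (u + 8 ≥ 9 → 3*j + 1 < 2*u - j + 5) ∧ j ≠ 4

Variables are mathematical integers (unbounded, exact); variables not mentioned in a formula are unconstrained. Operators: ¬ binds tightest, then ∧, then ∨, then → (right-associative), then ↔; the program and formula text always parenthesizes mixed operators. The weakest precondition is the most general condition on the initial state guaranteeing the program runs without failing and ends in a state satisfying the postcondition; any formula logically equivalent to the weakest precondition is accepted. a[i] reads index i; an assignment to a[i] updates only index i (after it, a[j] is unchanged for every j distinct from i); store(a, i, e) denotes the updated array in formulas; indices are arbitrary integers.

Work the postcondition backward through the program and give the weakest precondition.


Working backward. After the program, the postcondition (u + 8 ≥ 9 → 3*j + 1 < 2*u - j + 5) ∧ j ≠ 4 must hold; in canonical form it is (u ≥ 1 → 4*j < 2*u + 4) ∧ j ≠ 4.
Before skip: (u ≥ 1 → 4*j < 2*u + 4) ∧ j ≠ 4
Before u := data[u + 2] - 5: (data[u + 2] ≥ 6 → 4*j < 2*data[u + 2] - 6) ∧ j ≠ 4
Before k := u + k - 9: (data[u + 2] ≥ 6 → 4*j < 2*data[u + 2] - 6) ∧ j ≠ 4
Answer: WP = (data[u + 2] ≥ 6 → 4*j < 2*data[u + 2] - 6) ∧ j ≠ 4


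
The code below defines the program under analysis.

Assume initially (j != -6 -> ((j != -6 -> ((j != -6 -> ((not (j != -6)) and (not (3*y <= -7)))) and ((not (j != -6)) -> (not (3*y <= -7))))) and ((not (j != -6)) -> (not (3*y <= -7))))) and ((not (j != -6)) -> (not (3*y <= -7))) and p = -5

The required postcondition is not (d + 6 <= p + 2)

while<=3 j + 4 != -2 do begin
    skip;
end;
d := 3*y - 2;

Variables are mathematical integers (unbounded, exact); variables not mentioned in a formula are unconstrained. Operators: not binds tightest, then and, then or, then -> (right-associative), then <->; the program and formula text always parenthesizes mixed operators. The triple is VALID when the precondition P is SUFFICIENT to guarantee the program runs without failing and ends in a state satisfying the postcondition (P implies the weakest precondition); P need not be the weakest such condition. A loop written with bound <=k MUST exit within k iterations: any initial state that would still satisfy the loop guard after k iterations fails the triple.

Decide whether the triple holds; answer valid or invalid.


Working backward. After the program, the postcondition not (d + 6 <= p + 2) must hold; in canonical form it is not (d <= p - 4).
Before d := 3*y - 2: not (3*y <= p - 2)
Before the loop (bound <=3), unroll the exhaustion recursion (WP_0 = exit-now case; WP_j = one more guarded iteration, up to j = 3):
  WP_0: (not (j != -6)) and (not (3*y <= p - 2))
  WP_1: (j != -6 -> ((not (j != -6)) and (not (3*y <= p - 2)))) and ((not (j != -6)) -> (not (3*y <= p - 2)))
  WP_2: (j != -6 -> ((j != -6 -> ((not (j != -6)) and (not (3*y <= p - 2)))) and ((not (j != -6)) -> (not (3*y <= p - 2))))) and ((not (j != -6)) -> (not (3*y <= p - 2)))
  WP_3: (j != -6 -> ((j != -6 -> ((j != -6 -> ((not (j != -6)) and (not (3*y <= p - 2)))) and ((not (j != -6)) -> (not (3*y <= p - 2))))) and ((not (j != -6)) -> (not (3*y <= p - 2))))) and ((not (j != -6)) -> (not (3*y <= p - 2)))
So before the loop: (j != -6 -> ((j != -6 -> ((j != -6 -> ((not (j != -6)) and (not (3*y <= p - 2)))) and ((not (j != -6)) -> (not (3*y <= p - 2))))) and ((not (j != -6)) -> (not (3*y <= p - 2))))) and ((not (j != -6)) -> (not (3*y <= p - 2)))
The weakest precondition is (j != -6 -> ((j != -6 -> ((j != -6 -> ((not (j != -6)) and (not (3*y <= p - 2)))) and ((not (j != -6)) -> (not (3*y <= p - 2))))) and ((not (j != -6)) -> (not (3*y <= p - 2))))) and ((not (j != -6)) -> (not (3*y <= p - 2))).
Check whether (j != -6 -> ((j != -6 -> ((j != -6 -> ((not (j != -6)) and (not (3*y <= -7)))) and ((not (j != -6)) -> (not (3*y <= -7))))) and ((not (j != -6)) -> (not (3*y <= -7))))) and ((not (j != -6)) -> (not (3*y <= -7))) and p = -5 implies it.
Every state satisfying the precondition satisfies the weakest precondition: the implication holds.
Answer: valid


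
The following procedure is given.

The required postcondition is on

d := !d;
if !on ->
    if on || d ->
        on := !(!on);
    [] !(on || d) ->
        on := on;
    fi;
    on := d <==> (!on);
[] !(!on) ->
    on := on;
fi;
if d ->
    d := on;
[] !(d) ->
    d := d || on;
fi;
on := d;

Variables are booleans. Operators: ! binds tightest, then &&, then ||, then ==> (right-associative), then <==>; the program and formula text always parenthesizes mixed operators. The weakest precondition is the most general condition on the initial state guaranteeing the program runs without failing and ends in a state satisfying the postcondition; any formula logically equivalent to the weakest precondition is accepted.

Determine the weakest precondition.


Working backward. After the program, on must hold.
Before on := d: d
Then branch requires on; else branch requires d || on.
Before the if: (d ==> on) && ((!d) ==> (d || on))
Then branch requires ((on || d) ==> ((d ==> (d <==> (!on))) && ((!d) ==> (d || (d <==> (!on)))))) && ((!(on || d)) ==> ((d ==> (d <==> (!on))) && ((!d) ==> (d || (d <==> (!on)))))); else branch requires (d ==> on) && ((!d) ==> (d || on)).
Before the if: ((!on) ==> (((on || d) ==> ((d ==> (d <==> (!on))) && ((!d) ==> (d || (d <==> (!on)))))) && ((!(on || d)) ==> ((d ==> (d <==> (!on))) && ((!d) ==> (d || (d <==> (!on)))))))) && (on ==> ((d ==> on) && ((!d) ==> (d || on))))
Before d := !d: ((!on) ==> (((on || (!d)) ==> (((!d) ==> ((!d) <==> (!on))) && (d ==> ((!d) || ((!d) <==> (!on)))))) && ((!(on || (!d))) ==> (((!d) ==> ((!d) <==> (!on))) && (d ==> ((!d) || ((!d) <==> (!on)))))))) && (on ==> (((!d) ==> on) && (d ==> ((!d) || on))))
Answer: WP = ((!on) ==> (((on || (!d)) ==> (((!d) ==> ((!d) <==> (!on))) && (d ==> ((!d) || ((!d) <==> (!on)))))) && ((!(on || (!d))) ==> (((!d) ==> ((!d) <==> (!on))) && (d ==> ((!d) || ((!d) <==> (!on)))))))) && (on ==> (((!d) ==> on) && (d ==> ((!d) || on))))


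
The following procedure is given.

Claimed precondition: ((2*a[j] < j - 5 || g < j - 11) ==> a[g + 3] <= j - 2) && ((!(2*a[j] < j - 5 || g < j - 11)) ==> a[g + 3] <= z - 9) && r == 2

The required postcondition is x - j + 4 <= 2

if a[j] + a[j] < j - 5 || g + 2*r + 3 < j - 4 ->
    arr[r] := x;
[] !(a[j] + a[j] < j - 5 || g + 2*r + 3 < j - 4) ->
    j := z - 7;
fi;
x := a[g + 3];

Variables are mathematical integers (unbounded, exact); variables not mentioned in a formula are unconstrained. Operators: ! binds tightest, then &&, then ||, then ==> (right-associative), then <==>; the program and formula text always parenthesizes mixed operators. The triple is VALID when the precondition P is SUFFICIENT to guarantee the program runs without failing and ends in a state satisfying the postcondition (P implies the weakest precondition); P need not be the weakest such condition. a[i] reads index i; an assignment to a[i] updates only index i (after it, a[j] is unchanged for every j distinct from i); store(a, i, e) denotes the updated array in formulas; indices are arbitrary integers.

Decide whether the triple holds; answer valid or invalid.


Working backward. After the program, the postcondition x - j + 4 <= 2 must hold; in canonical form it is x <= j - 2.
Before x := a[g + 3]: a[g + 3] <= j - 2
Then branch requires a[g + 3] <= j - 2; else branch requires a[g + 3] <= z - 9.
Before the if: ((2*a[j] < j - 5 || g + 2*r < j - 7) ==> a[g + 3] <= j - 2) && ((!(2*a[j] < j - 5 || g + 2*r < j - 7)) ==> a[g + 3] <= z - 9)
The weakest precondition is ((2*a[j] < j - 5 || g + 2*r < j - 7) ==> a[g + 3] <= j - 2) && ((!(2*a[j] < j - 5 || g + 2*r < j - 7)) ==> a[g + 3] <= z - 9).
Check whether ((2*a[j] < j - 5 || g < j - 11) ==> a[g + 3] <= j - 2) && ((!(2*a[j] < j - 5 || g < j - 11)) ==> a[g + 3] <= z - 9) && r == 2 implies it.
Every state satisfying the precondition satisfies the weakest precondition: the implication holds.
Answer: valid


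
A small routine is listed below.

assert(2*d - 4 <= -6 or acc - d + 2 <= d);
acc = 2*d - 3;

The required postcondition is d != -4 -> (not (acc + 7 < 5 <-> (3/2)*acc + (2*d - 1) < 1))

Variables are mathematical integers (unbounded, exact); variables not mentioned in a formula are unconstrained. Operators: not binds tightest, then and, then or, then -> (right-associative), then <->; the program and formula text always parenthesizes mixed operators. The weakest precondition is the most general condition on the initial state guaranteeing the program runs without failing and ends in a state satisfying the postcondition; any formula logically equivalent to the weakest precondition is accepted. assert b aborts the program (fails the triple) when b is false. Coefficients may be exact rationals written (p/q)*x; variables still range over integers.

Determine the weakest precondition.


Working backward. After the program, the postcondition d != -4 -> (not (acc + 7 < 5 <-> (3/2)*acc + (2*d - 1) < 1)) must hold; in canonical form it is d != -4 -> (not (acc < -2 <-> (3/2)*acc + 2*d < 2)).
Before acc := 2*d - 3: d != -4 -> (not (2*d < 1 <-> 5*d < 13/2))
Before assert 2*d - 4 <= -6 or acc - d + 2 <= d: (2*d <= -2 or acc <= 2*d - 2) and (d != -4 -> (not (2*d < 1 <-> 5*d < 13/2)))
Answer: WP = (2*d <= -2 or acc <= 2*d - 2) and (d != -4 -> (not (2*d < 1 <-> 5*d < 13/2)))


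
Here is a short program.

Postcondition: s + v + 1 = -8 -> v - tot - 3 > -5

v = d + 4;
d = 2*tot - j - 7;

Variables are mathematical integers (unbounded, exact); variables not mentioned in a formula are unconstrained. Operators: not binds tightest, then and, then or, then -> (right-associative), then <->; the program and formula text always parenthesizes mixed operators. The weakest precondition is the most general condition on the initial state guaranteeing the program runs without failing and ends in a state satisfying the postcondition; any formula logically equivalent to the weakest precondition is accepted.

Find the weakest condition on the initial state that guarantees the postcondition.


Working backward. After the program, the postcondition s + v + 1 = -8 -> v - tot - 3 > -5 must hold; in canonical form it is s + v = -9 -> v > tot - 2.
Before d := 2*tot - j - 7: s + v = -9 -> v > tot - 2
Before v := d + 4: d + s = -13 -> d > tot - 6
Answer: WP = d + s = -13 -> d > tot - 6


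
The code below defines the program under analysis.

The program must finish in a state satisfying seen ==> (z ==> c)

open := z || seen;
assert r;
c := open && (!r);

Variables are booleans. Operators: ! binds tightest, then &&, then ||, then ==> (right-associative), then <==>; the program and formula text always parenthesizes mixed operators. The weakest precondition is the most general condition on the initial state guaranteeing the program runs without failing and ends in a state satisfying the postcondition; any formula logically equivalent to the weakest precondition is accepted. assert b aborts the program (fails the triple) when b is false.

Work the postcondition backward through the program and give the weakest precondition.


Working backward. After the program, seen ==> (z ==> c) must hold.
Before c := open && (!r): seen ==> (z ==> (open && (!r)))
Before assert r: r && (seen ==> (z ==> (open && (!r))))
Before open := z || seen: r && (seen ==> (z ==> ((z || seen) && (!r))))
Answer: WP = r && (seen ==> (z ==> ((z || seen) && (!r))))


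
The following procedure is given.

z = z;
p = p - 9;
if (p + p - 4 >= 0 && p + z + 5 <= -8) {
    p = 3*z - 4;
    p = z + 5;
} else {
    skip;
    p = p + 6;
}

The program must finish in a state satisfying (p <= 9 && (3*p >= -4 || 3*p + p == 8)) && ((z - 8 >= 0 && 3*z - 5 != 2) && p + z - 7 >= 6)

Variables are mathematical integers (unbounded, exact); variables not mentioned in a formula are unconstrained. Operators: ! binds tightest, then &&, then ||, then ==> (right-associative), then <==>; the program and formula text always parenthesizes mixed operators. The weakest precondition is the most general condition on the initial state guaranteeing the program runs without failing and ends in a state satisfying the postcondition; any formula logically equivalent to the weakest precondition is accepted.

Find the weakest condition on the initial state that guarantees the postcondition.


Working backward. After the program, the postcondition (p <= 9 && (3*p >= -4 || 3*p + p == 8)) && ((z - 8 >= 0 && 3*z - 5 != 2) && p + z - 7 >= 6) must hold; in canonical form it is p <= 9 && (3*p >= -4 || 4*p == 8) && z >= 8 && 3*z != 7 && p + z >= 13.
Then branch requires z <= 4 && (3*z >= -19 || 4*z == -12) && z >= 8 && 3*z != 7 && 2*z >= 8; else branch requires p <= 3 && (3*p >= -22 || 4*p == -16) && z >= 8 && 3*z != 7 && p + z >= 7.
Before the if: ((2*p >= 4 && p + z <= -13) ==> (z <= 4 && (3*z >= -19 || 4*z == -12) && z >= 8 && 3*z != 7 && 2*z >= 8)) && ((!(2*p >= 4 && p + z <= -13)) ==> (p <= 3 && (3*p >= -22 || 4*p == -16) && z >= 8 && 3*z != 7 && p + z >= 7))
Before p := p - 9: ((2*p >= 22 && p + z <= -4) ==> (z <= 4 && (3*z >= -19 || 4*z == -12) && z >= 8 && 3*z != 7 && 2*z >= 8)) && ((!(2*p >= 22 && p + z <= -4)) ==> (p <= 12 && (3*p >= 5 || 4*p == 20) && z >= 8 && 3*z != 7 && p + z >= 16))
Before z := z: ((2*p >= 22 && p + z <= -4) ==> (z <= 4 && (3*z >= -19 || 4*z == -12) && z >= 8 && 3*z != 7 && 2*z >= 8)) && ((!(2*p >= 22 && p + z <= -4)) ==> (p <= 12 && (3*p >= 5 || 4*p == 20) && z >= 8 && 3*z != 7 && p + z >= 16))
Answer: WP = ((2*p >= 22 && p + z <= -4) ==> (z <= 4 && (3*z >= -19 || 4*z == -12) && z >= 8 && 3*z != 7 && 2*z >= 8)) && ((!(2*p >= 22 && p + z <= -4)) ==> (p <= 12 && (3*p >= 5 || 4*p == 20) && z >= 8 && 3*z != 7 && p + z >= 16))


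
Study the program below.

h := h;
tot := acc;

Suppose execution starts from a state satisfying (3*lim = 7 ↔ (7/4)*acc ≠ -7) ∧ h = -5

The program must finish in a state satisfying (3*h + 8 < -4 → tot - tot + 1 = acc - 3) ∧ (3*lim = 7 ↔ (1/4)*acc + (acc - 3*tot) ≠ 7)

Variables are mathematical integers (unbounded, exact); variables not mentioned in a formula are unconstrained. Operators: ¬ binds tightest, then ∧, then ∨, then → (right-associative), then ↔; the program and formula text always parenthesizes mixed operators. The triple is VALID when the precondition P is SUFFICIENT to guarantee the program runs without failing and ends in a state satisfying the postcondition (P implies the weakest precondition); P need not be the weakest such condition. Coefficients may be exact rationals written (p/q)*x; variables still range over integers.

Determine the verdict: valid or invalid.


Working backward. After the program, the postcondition (3*h + 8 < -4 → tot - tot + 1 = acc - 3) ∧ (3*lim = 7 ↔ (1/4)*acc + (acc - 3*tot) ≠ 7) must hold; in canonical form it is (3*h < -12 → acc = 4) ∧ (3*lim = 7 ↔ (5/4)*acc ≠ 3*tot + 7).
Before tot := acc: (3*h < -12 → acc = 4) ∧ (3*lim = 7 ↔ (7/4)*acc ≠ -7)
Before h := h: (3*h < -12 → acc = 4) ∧ (3*lim = 7 ↔ (7/4)*acc ≠ -7)
The weakest precondition is (3*h < -12 → acc = 4) ∧ (3*lim = 7 ↔ (7/4)*acc ≠ -7).
Check whether (3*lim = 7 ↔ (7/4)*acc ≠ -7) ∧ h = -5 implies it.
Countermodel: at the initial state acc = -4, h = -5, lim = 0, the precondition holds but the weakest precondition fails.
Answer: invalid


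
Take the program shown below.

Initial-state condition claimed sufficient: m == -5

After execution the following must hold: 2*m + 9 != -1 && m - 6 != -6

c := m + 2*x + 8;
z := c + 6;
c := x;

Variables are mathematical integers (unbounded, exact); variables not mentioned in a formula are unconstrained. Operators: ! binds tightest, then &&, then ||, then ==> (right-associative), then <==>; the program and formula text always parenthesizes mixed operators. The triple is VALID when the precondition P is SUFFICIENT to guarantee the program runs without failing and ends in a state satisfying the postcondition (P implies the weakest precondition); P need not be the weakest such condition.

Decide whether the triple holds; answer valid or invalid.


Working backward. After the program, the postcondition 2*m + 9 != -1 && m - 6 != -6 must hold; in canonical form it is 2*m != -10 && m != 0.
Before c := x: 2*m != -10 && m != 0
Before z := c + 6: 2*m != -10 && m != 0
Before c := m + 2*x + 8: 2*m != -10 && m != 0
The weakest precondition is 2*m != -10 && m != 0.
Check whether m == -5 implies it.
Countermodel: at the initial state m = -5, the precondition holds but the weakest precondition fails.
Answer: invalid


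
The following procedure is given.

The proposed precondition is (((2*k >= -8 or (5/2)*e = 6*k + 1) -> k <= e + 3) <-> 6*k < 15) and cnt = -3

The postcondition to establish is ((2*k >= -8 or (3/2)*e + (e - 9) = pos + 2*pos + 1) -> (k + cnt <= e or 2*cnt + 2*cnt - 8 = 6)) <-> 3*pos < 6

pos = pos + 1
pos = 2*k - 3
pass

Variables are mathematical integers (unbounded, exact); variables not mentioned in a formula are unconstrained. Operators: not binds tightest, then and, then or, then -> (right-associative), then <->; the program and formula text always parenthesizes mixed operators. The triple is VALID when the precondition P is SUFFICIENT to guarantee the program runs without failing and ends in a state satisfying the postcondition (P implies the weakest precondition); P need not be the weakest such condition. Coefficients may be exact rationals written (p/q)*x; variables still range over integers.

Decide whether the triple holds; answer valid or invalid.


Working backward. After the program, the postcondition ((2*k >= -8 or (3/2)*e + (e - 9) = pos + 2*pos + 1) -> (k + cnt <= e or 2*cnt + 2*cnt - 8 = 6)) <-> 3*pos < 6 must hold; in canonical form it is ((2*k >= -8 or (5/2)*e = 3*pos + 10) -> (cnt + k <= e or 4*cnt = 14)) <-> 3*pos < 6.
Before skip: ((2*k >= -8 or (5/2)*e = 3*pos + 10) -> (cnt + k <= e or 4*cnt = 14)) <-> 3*pos < 6
Before pos := 2*k - 3: ((2*k >= -8 or (5/2)*e = 6*k + 1) -> (cnt + k <= e or 4*cnt = 14)) <-> 6*k < 15
Before pos := pos + 1: ((2*k >= -8 or (5/2)*e = 6*k + 1) -> (cnt + k <= e or 4*cnt = 14)) <-> 6*k < 15
The weakest precondition is ((2*k >= -8 or (5/2)*e = 6*k + 1) -> (cnt + k <= e or 4*cnt = 14)) <-> 6*k < 15.
Check whether (((2*k >= -8 or (5/2)*e = 6*k + 1) -> k <= e + 3) <-> 6*k < 15) and cnt = -3 implies it.
Every state satisfying the precondition satisfies the weakest precondition: the implication holds.
Answer: valid


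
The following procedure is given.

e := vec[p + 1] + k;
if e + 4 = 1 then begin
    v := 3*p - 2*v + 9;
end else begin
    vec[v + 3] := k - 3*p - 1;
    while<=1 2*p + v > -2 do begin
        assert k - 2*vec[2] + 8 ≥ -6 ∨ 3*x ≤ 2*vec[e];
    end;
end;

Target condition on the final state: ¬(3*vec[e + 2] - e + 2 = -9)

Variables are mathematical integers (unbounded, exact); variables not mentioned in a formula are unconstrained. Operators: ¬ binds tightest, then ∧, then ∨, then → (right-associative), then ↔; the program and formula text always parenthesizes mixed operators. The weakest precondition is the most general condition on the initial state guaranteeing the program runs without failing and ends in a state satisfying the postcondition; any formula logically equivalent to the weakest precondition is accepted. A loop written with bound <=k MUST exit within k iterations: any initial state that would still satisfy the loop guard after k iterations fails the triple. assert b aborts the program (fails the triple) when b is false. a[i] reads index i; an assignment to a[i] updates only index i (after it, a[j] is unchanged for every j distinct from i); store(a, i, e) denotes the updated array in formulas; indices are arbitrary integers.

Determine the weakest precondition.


Working backward. After the program, the postcondition ¬(3*vec[e + 2] - e + 2 = -9) must hold; in canonical form it is ¬(3*vec[e + 2] = e - 11).
Then branch requires ¬(3*vec[e + 2] = e - 11); else branch requires (2*p + v > -2 → ((k ≥ 2*store(vec, v + 3, k - 3*p - 1)[2] - 14 ∨ 3*x ≤ 2*store(vec, v + 3, k - 3*p - 1)[e]) ∧ (¬(2*p + v > -2)) ∧ (¬(3*store(vec, v + 3, k - 3*p - 1)[e + 2] = e - 11)))) ∧ ((¬(2*p + v > -2)) → (¬(3*store(vec, v + 3, k - 3*p - 1)[e + 2] = e - 11))).
Before the if: (e = -3 → (¬(3*vec[e + 2] = e - 11))) ∧ ((¬(e = -3)) → ((2*p + v > -2 → ((k ≥ 2*store(vec, v + 3, k - 3*p - 1)[2] - 14 ∨ 3*x ≤ 2*store(vec, v + 3, k - 3*p - 1)[e]) ∧ (¬(2*p + v > -2)) ∧ (¬(3*store(vec, v + 3, k - 3*p - 1)[e + 2] = e - 11)))) ∧ ((¬(2*p + v > -2)) → (¬(3*store(vec, v + 3, k - 3*p - 1)[e + 2] = e - 11)))))
Before e := vec[p + 1] + k: (vec[p + 1] + k = -3 → (¬(3*vec[vec[p + 1] + k + 2] = vec[p + 1] + k - 11))) ∧ ((¬(vec[p + 1] + k = -3)) → ((2*p + v > -2 → ((k ≥ 2*store(vec, v + 3, k - 3*p - 1)[2] - 14 ∨ 3*x ≤ 2*store(vec, v + 3, k - 3*p - 1)[vec[p + 1] + k]) ∧ (¬(2*p + v > -2)) ∧ (¬(3*store(vec, v + 3, k - 3*p - 1)[vec[p + 1] + k + 2] = vec[p + 1] + k - 11)))) ∧ ((¬(2*p + v > -2)) → (¬(3*store(vec, v + 3, k - 3*p - 1)[vec[p + 1] + k + 2] = vec[p + 1] + k - 11)))))
Answer: WP = (vec[p + 1] + k = -3 → (¬(3*vec[vec[p + 1] + k + 2] = vec[p + 1] + k - 11))) ∧ ((¬(vec[p + 1] + k = -3)) → ((2*p + v > -2 → ((k ≥ 2*store(vec, v + 3, k - 3*p - 1)[2] - 14 ∨ 3*x ≤ 2*store(vec, v + 3, k - 3*p - 1)[vec[p + 1] + k]) ∧ (¬(2*p + v > -2)) ∧ (¬(3*store(vec, v + 3, k - 3*p - 1)[vec[p + 1] + k + 2] = vec[p + 1] + k - 11)))) ∧ ((¬(2*p + v > -2)) → (¬(3*store(vec, v + 3, k - 3*p - 1)[vec[p + 1] + k + 2] = vec[p + 1] + k - 11)))))


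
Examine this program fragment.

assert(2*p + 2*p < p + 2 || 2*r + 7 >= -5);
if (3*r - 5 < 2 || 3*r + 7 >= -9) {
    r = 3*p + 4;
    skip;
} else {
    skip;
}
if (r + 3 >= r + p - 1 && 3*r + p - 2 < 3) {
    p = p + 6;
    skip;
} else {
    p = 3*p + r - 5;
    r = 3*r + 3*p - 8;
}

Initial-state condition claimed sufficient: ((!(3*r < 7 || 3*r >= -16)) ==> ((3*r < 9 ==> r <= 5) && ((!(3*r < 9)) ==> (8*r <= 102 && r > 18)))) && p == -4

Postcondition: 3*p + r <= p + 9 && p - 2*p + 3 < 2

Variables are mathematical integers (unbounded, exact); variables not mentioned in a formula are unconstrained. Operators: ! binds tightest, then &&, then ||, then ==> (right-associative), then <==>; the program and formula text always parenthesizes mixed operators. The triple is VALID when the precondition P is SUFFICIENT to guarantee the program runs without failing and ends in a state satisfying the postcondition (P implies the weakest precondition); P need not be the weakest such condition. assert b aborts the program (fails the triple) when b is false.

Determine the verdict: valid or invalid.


Working backward. After the program, the postcondition 3*p + r <= p + 9 && p - 2*p + 3 < 2 must hold; in canonical form it is 2*p + r <= 9 && p > 1.
Then branch requires 2*p + r <= -3 && p > -5; else branch requires 15*p + 8*r <= 42 && 3*p + r > 6.
Before the if: ((p <= 4 && p + 3*r < 5) ==> (2*p + r <= -3 && p > -5)) && ((!(p <= 4 && p + 3*r < 5)) ==> (15*p + 8*r <= 42 && 3*p + r > 6))
Then branch requires ((p <= 4 && 10*p < -7) ==> (5*p <= -7 && p > -5)) && ((!(p <= 4 && 10*p < -7)) ==> (39*p <= 10 && 6*p > 2)); else branch requires ((p <= 4 && p + 3*r < 5) ==> (2*p + r <= -3 && p > -5)) && ((!(p <= 4 && p + 3*r < 5)) ==> (15*p + 8*r <= 42 && 3*p + r > 6)).
Before the if: ((3*r < 7 || 3*r >= -16) ==> (((p <= 4 && 10*p < -7) ==> (5*p <= -7 && p > -5)) && ((!(p <= 4 && 10*p < -7)) ==> (39*p <= 10 && 6*p > 2)))) && ((!(3*r < 7 || 3*r >= -16)) ==> (((p <= 4 && p + 3*r < 5) ==> (2*p + r <= -3 && p > -5)) && ((!(p <= 4 && p + 3*r < 5)) ==> (15*p + 8*r <= 42 && 3*p + r > 6))))
Before assert 2*p + 2*p < p + 2 || 2*r + 7 >= -5: (3*p < 2 || 2*r >= -12) && ((3*r < 7 || 3*r >= -16) ==> (((p <= 4 && 10*p < -7) ==> (5*p <= -7 && p > -5)) && ((!(p <= 4 && 10*p < -7)) ==> (39*p <= 10 && 6*p > 2)))) && ((!(3*r < 7 || 3*r >= -16)) ==> (((p <= 4 && p + 3*r < 5) ==> (2*p + r <= -3 && p > -5)) && ((!(p <= 4 && p + 3*r < 5)) ==> (15*p + 8*r <= 42 && 3*p + r > 6))))
The weakest precondition is (3*p < 2 || 2*r >= -12) && ((3*r < 7 || 3*r >= -16) ==> (((p <= 4 && 10*p < -7) ==> (5*p <= -7 && p > -5)) && ((!(p <= 4 && 10*p < -7)) ==> (39*p <= 10 && 6*p > 2)))) && ((!(3*r < 7 || 3*r >= -16)) ==> (((p <= 4 && p + 3*r < 5) ==> (2*p + r <= -3 && p > -5)) && ((!(p <= 4 && p + 3*r < 5)) ==> (15*p + 8*r <= 42 && 3*p + r > 6)))).
Check whether ((!(3*r < 7 || 3*r >= -16)) ==> ((3*r < 9 ==> r <= 5) && ((!(3*r < 9)) ==> (8*r <= 102 && r > 18)))) && p == -4 implies it.
Every state satisfying the precondition satisfies the weakest precondition: the implication holds.
Answer: valid


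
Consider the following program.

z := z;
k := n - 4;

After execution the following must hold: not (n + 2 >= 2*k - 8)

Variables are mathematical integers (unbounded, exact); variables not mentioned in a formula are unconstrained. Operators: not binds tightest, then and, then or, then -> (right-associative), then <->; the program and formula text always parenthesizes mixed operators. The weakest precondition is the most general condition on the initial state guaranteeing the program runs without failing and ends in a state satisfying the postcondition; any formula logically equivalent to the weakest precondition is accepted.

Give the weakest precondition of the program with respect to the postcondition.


Working backward. After the program, the postcondition not (n + 2 >= 2*k - 8) must hold; in canonical form it is not (n >= 2*k - 10).
Before k := n - 4: not (n <= 18)
Before z := z: not (n <= 18)
Answer: WP = not (n <= 18)


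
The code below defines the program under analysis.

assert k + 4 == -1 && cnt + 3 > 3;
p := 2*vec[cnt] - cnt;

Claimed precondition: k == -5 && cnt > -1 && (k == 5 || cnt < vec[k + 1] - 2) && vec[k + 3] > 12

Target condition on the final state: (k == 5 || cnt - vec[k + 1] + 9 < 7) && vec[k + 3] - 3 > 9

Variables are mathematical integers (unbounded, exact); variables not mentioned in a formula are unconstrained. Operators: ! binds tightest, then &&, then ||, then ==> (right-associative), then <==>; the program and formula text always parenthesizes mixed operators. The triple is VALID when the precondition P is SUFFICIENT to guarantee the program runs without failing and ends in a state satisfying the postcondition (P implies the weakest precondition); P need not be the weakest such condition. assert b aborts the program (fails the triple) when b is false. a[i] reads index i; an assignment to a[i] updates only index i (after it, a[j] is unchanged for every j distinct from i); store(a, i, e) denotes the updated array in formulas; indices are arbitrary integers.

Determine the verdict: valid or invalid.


Working backward. After the program, the postcondition (k == 5 || cnt - vec[k + 1] + 9 < 7) && vec[k + 3] - 3 > 9 must hold; in canonical form it is (k == 5 || cnt < vec[k + 1] - 2) && vec[k + 3] > 12.
Before p := 2*vec[cnt] - cnt: (k == 5 || cnt < vec[k + 1] - 2) && vec[k + 3] > 12
Before assert k + 4 == -1 && cnt + 3 > 3: k == -5 && cnt > 0 && (k == 5 || cnt < vec[k + 1] - 2) && vec[k + 3] > 12
The weakest precondition is k == -5 && cnt > 0 && (k == 5 || cnt < vec[k + 1] - 2) && vec[k + 3] > 12.
Check whether k == -5 && cnt > -1 && (k == 5 || cnt < vec[k + 1] - 2) && vec[k + 3] > 12 implies it.
Countermodel: at the initial state cnt = 0, k = -5, vec = {[-4] = 3, [-2] = 13, elsewhere 3}, the precondition holds but the weakest precondition fails.
Answer: invalid


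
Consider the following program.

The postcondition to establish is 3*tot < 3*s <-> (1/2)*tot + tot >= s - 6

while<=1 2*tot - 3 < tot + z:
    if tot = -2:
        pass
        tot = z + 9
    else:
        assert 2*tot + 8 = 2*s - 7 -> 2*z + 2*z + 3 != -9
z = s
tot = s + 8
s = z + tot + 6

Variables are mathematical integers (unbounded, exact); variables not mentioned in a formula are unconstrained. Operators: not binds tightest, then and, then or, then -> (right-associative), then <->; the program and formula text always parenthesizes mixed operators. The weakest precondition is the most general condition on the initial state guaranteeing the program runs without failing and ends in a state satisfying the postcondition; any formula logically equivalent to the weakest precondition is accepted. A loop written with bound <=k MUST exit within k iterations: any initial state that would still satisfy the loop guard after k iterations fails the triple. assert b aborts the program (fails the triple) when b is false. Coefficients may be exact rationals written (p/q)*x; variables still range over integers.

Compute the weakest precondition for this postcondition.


Working backward. After the program, the postcondition 3*tot < 3*s <-> (1/2)*tot + tot >= s - 6 must hold; in canonical form it is 3*tot < 3*s <-> (3/2)*tot >= s - 6.
Before s := z + tot + 6: 3*z > -18 <-> (1/2)*tot >= z
Before tot := s + 8: 3*z > -18 <-> (1/2)*s >= z - 4
Before z := s: 3*s > -18 <-> (1/2)*s <= 4
Before the loop (bound <=1), unroll the exhaustion recursion (WP_0 = exit-now case; WP_j = one more guarded iteration, up to j = 1):
  WP_0: (not (tot < z + 3)) and (3*s > -18 <-> (1/2)*s <= 4)
  WP_1: (tot < z + 3 -> ((tot = -2 -> (3*s > -18 <-> (1/2)*s <= 4)) and ((not (tot = -2)) -> ((2*tot = 2*s - 15 -> 4*z != -12) and (not (tot < z + 3)) and (3*s > -18 <-> (1/2)*s <= 4))))) and ((not (tot < z + 3)) -> (3*s > -18 <-> (1/2)*s <= 4))
So before the loop: (tot < z + 3 -> ((tot = -2 -> (3*s > -18 <-> (1/2)*s <= 4)) and ((not (tot = -2)) -> ((2*tot = 2*s - 15 -> 4*z != -12) and (not (tot < z + 3)) and (3*s > -18 <-> (1/2)*s <= 4))))) and ((not (tot < z + 3)) -> (3*s > -18 <-> (1/2)*s <= 4))
Answer: WP = (tot < z + 3 -> ((tot = -2 -> (3*s > -18 <-> (1/2)*s <= 4)) and ((not (tot = -2)) -> ((2*tot = 2*s - 15 -> 4*z != -12) and (not (tot < z + 3)) and (3*s > -18 <-> (1/2)*s <= 4))))) and ((not (tot < z + 3)) -> (3*s > -18 <-> (1/2)*s <= 4))
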